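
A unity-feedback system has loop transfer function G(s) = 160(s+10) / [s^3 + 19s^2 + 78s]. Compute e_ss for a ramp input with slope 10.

Lowest-order denominator term is 78s, so the open loop has 1 pole at the origin → type 1 system.
K_v = lim_{s→0} s·G(s) = 160·10 / 78 = 800/39.
e_ss = 10/K_v = 10/(800/39) = 0.4875.

0.4875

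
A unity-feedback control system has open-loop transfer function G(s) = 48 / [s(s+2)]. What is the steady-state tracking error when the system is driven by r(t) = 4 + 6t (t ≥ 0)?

The open loop has one pole at the origin → type 1 system. By superposition:
  • 4: tracked with zero error.
  • 6t: e_ss = 6/K_v with K_v=24 → 0.25.
Total e_ss = 0.25.

0.25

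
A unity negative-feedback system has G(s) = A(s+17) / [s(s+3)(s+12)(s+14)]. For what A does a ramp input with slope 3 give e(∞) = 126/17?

System type = 1 (one pole at s=0).
K_v = lim_{s→0} s·G(s) = A·17 / (3·12·14) = (17/504)·A.
e_ss = 3/K_v = 126/17 ⇒ K_v = 17/42 ⇒ A = (17/42)/(17/504) = 12.

12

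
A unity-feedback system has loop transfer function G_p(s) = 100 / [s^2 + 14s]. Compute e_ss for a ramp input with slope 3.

0.42

Factoring s from the denominator leaves a polynomial with constant term 14, so the system is type 1.
K_v = lim_{s→0} s·G_p(s) = 100 / 14 = 50/7.
e_ss = 3/K_v = 3/(50/7) = 0.42.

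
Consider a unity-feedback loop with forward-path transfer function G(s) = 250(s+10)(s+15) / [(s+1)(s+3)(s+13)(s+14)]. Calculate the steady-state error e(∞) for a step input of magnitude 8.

728/6341

The open loop has no poles at the origin → type 0 system.
K_p = lim_{s→0} G(s) = 250·10·15 / (1·3·13·14) = 6250/91.
e_ss = 8/(1 + K_p) = 8/(6341/91) = 728/6341.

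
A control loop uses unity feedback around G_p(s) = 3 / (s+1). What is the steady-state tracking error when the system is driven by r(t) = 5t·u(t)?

infinity

The open loop has no poles at the origin → type 0 system.
For a type-0 system K_v = 0, so e_ss to a ramp input is unbounded.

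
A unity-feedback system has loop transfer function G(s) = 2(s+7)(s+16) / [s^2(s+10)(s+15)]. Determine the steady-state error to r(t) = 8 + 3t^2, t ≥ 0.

225/56

Two free integrators in G(s): this is a type 2 system. Treating each term separately:
  • 8: tracked with zero error.
  • 3t^2: e_ss = 6/K_a with K_a=112/75 → 225/56.
Total e_ss = 225/56.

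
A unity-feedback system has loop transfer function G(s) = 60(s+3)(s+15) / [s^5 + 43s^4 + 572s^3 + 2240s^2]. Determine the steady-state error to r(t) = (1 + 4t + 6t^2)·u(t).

448/45

The denominator has no term below 2240s^2 — 2 poles at s=0, type 2. Treating each term separately:
  • 1: tracked with zero error.
  • 4t: tracked with zero error.
  • 6t^2: e_ss = 12/K_a with K_a=135/112 → 448/45.
Total e_ss = 448/45.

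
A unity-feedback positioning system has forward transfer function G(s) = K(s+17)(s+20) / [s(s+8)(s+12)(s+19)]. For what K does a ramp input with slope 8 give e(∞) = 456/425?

G(s) has one factor of s in the denominator, so the system is type 1.
K_v = lim_{s→0} s·G(s) = K·17·20 / (8·12·19) = (85/456)·K.
e_ss = 8/K_v = 456/425 ⇒ K_v = 425/57 ⇒ K = (425/57)/(85/456) = 40.

40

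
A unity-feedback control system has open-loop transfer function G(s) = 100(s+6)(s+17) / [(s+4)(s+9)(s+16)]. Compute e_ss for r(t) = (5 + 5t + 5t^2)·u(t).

infinity

System type = 0 (no poles at s=0). Taking each input component in turn:
  • 5: e_ss = 5/(1+K_p) with K_p=425/24 → 120/449.
  • 5t: a type-0 system cannot track it, e_ss → ∞.
  • 5t^2: a type-0 system cannot track it, e_ss → ∞.
The unbounded component dominates.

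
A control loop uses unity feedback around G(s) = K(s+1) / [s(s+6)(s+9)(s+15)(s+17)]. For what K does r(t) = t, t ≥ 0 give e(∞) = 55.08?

G(s) has one factor of s in the denominator, so the system is type 1.
K_v = lim_{s→0} s·G(s) = K·1 / (6·9·15·17) = (1/13770)·K.
e_ss = 1/K_v = 55.08 ⇒ K_v = 25/1377 ⇒ K = (25/1377)/(1/13770) = 250.

250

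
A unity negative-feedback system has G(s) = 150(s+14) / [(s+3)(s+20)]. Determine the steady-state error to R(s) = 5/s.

5/36

No free integrators in G(s): this is a type 0 system.
K_p = lim_{s→0} G(s) = 150·14 / (3·20) = 35.
e_ss = 5/(1 + K_p) = 5/36.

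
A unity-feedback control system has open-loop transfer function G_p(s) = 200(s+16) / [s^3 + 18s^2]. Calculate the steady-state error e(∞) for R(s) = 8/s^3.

Lowest-order denominator term is 18s^2, so the open loop has 2 poles at the origin → type 2 system.
K_a = lim_{s→0} s^2·G_p(s) = 200·16 / 18 = 1600/9.
r(t) = 4t^2 gives R(s) = 8/s^3.
e_ss = 8/K_a = 8/(1600/9) = 0.045.

0.045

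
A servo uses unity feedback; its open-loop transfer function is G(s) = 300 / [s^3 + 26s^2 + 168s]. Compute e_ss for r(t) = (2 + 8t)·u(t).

4.48

The denominator has no term below 168s — 1 pole at s=0, type 1. Taking each input component in turn:
  • 2: tracked with zero error.
  • 8t: e_ss = 8/K_v with K_v=25/14 → 4.48.
Total e_ss = 4.48.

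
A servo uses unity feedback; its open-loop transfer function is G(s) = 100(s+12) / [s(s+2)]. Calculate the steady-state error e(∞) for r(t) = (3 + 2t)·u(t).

1/300

The open loop has one pole at the origin → type 1 system. Taking each input component in turn:
  • 3: tracked with zero error.
  • 2t: e_ss = 2/K_v with K_v=600 → 1/300.
Total e_ss = 1/300.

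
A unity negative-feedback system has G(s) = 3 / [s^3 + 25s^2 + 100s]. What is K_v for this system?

Factoring s from the denominator leaves a polynomial with constant term 100, so the system is type 1.
K_v = lim_{s→0} s·G(s) = 3 / 100 = 0.03.

0.03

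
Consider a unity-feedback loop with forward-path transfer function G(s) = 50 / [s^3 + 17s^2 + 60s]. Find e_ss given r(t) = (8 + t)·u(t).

1.2

Lowest-order denominator term is 60s, so the open loop has 1 pole at the origin → type 1 system. Taking each input component in turn:
  • 8: tracked with zero error.
  • t: e_ss = 1/K_v with K_v=5/6 → 1.2.
Total e_ss = 1.2.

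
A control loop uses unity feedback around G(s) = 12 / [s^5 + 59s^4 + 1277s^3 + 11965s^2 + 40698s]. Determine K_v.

2/6783

Factoring s from the denominator leaves a polynomial with constant term 40698, so the system is type 1.
K_v = lim_{s→0} s·G(s) = 12 / 40698 = 2/6783.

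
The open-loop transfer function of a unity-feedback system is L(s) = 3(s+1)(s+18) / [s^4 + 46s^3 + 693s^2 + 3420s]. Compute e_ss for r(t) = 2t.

The denominator has no term below 3420s — 1 pole at s=0, type 1.
K_v = lim_{s→0} s·L(s) = 3·1·18 / 3420 = 3/190.
e_ss = 2/K_v = 2/(3/190) = 380/3.

380/3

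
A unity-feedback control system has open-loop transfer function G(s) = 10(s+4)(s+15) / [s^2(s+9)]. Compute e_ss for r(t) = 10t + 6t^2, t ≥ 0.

G(s) has two factors of s in the denominator, so the system is type 2. By superposition:
  • 10t: tracked with zero error.
  • 6t^2: e_ss = 12/K_a with K_a=200/3 → 0.18.
Total e_ss = 0.18.

0.18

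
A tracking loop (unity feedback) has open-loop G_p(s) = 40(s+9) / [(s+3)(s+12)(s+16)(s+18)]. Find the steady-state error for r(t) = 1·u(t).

144/149

No free integrators in G_p(s): this is a type 0 system.
K_p = lim_{s→0} G_p(s) = 40·9 / (3·12·16·18) = 5/144.
e_ss = 1/(1 + K_p) = 1/(149/144) = 144/149.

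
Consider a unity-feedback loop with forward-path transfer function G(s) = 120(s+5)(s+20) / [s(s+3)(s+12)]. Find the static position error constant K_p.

K_p = lim_{s→0} G(s); with 1 pole at the origin the limit diverges, so K_p = ∞.

infinity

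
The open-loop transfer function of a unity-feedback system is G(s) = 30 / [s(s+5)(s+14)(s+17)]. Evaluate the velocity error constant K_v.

One free integrator in G(s): this is a type 1 system.
K_v = lim_{s→0} s·G(s) = 30 / (5·14·17) = 3/119.

3/119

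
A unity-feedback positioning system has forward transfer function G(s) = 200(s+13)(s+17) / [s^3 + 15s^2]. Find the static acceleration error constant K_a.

8840/3

Lowest-order denominator term is 15s^2, so the open loop has 2 poles at the origin → type 2 system.
K_a = lim_{s→0} s^2·G(s) = 200·13·17 / 15 = 8840/3.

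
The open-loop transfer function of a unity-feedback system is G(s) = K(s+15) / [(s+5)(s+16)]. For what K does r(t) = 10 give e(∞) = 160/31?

The open loop has no poles at the origin → type 0 system.
K_p = lim_{s→0} G(s) = K·15 / (5·16) = 0.1875·K.
e_ss = 10/(1 + K_p) = 160/31 ⇒ 1 + 0.1875·K = 1.9375 ⇒ K = 5.

5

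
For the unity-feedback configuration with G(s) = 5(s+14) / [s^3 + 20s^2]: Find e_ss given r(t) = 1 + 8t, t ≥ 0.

Factoring s^2 from the denominator leaves a polynomial with constant term 20, so the system is type 2. Taking each input component in turn:
  • 1: tracked with zero error.
  • 8t: tracked with zero error.
Total e_ss = 0.

0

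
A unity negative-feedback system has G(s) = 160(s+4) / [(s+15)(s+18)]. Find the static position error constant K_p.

64/27

System type = 0 (no poles at s=0).
K_p = lim_{s→0} G(s) = 160·4 / (15·18) = 64/27.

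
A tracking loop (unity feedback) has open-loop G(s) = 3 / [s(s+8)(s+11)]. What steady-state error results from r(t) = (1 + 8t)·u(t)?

704/3

G(s) has one factor of s in the denominator, so the system is type 1. Treating each term separately:
  • 1: tracked with zero error.
  • 8t: e_ss = 8/K_v with K_v=3/88 → 704/3.
Total e_ss = 704/3.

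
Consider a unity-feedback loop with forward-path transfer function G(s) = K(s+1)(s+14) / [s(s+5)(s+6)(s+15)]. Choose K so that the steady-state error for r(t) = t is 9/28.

One free integrator in G(s): this is a type 1 system.
K_v = lim_{s→0} s·G(s) = K·1·14 / (5·6·15) = (7/225)·K.
e_ss = 1/K_v = 9/28 ⇒ K_v = 28/9 ⇒ K = (28/9)/(7/225) = 100.

100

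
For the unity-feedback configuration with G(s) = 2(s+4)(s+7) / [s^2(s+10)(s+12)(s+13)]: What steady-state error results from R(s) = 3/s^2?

System type = 2 (two poles at s=0).
K_v = ∞ for a type-2 system; e_ss to a ramp is zero.

0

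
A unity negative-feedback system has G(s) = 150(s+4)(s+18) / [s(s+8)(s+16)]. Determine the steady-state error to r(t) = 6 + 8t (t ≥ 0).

64/675

G(s) has one factor of s in the denominator, so the system is type 1. Treating each term separately:
  • 6: tracked with zero error.
  • 8t: e_ss = 8/K_v with K_v=84.375 → 64/675.
Total e_ss = 64/675.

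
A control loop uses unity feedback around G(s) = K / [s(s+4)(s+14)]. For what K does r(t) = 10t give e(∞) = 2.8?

200

The open loop has one pole at the origin → type 1 system.
K_v = lim_{s→0} s·G(s) = K / (4·14) = (1/56)·K.
e_ss = 10/K_v = 2.8 ⇒ K_v = 25/7 ⇒ K = (25/7)/(1/56) = 200.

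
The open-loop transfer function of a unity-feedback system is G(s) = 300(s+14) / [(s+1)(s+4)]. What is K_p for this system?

1050

G(s) has no factors of s in the denominator, so the system is type 0.
K_p = lim_{s→0} G(s) = 300·14 / (1·4) = 1050.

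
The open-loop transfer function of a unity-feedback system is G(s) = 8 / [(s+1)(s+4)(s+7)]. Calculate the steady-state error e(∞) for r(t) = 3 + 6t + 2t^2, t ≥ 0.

infinity

No free integrators in G(s): this is a type 0 system. Treating each term separately:
  • 3: e_ss = 3/(1+K_p) with K_p=2/7 → 7/3.
  • 6t: a type-0 system cannot track it, e_ss → ∞.
  • 2t^2: a type-0 system cannot track it, e_ss → ∞.
The unbounded component dominates.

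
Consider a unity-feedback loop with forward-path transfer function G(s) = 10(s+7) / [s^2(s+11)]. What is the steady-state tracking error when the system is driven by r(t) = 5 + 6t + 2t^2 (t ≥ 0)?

22/35

The open loop has two poles at the origin → type 2 system. Taking each input component in turn:
  • 5: tracked with zero error.
  • 6t: tracked with zero error.
  • 2t^2: e_ss = 4/K_a with K_a=70/11 → 22/35.
Total e_ss = 22/35.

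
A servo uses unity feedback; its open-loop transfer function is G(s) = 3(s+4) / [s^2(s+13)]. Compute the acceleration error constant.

The open loop has two poles at the origin → type 2 system.
K_a = lim_{s→0} s^2·G(s) = 3·4 / (13) = 12/13.

12/13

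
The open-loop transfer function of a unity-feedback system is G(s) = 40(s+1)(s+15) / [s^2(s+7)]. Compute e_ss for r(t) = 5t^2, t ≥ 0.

G(s) has two factors of s in the denominator, so the system is type 2.
K_a = lim_{s→0} s^2·G(s) = 40·1·15 / (7) = 600/7.
r(t) = 5t^2 gives R(s) = 10/s^3.
e_ss = 10/K_a = 10/(600/7) = 7/60.

7/60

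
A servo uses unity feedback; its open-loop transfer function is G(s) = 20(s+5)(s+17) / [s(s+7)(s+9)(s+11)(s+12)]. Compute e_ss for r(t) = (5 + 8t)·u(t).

16632/425

G(s) has one factor of s in the denominator, so the system is type 1. Treating each term separately:
  • 5: tracked with zero error.
  • 8t: e_ss = 8/K_v with K_v=425/2079 → 16632/425.
Total e_ss = 16632/425.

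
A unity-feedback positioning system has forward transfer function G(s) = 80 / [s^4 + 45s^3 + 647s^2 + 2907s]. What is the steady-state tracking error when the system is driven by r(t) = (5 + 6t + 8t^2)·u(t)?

infinity

Lowest-order denominator term is 2907s, so the open loop has 1 pole at the origin → type 1 system. By superposition:
  • 5: tracked with zero error.
  • 6t: e_ss = 6/K_v with K_v=80/2907 → 218.025.
  • 8t^2: a type-1 system cannot track it, e_ss → ∞.
The unbounded component dominates.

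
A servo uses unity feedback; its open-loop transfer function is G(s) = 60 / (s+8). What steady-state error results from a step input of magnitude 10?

No free integrators in G(s): this is a type 0 system.
K_p = lim_{s→0} G(s) = 60 / (8) = 7.5.
e_ss = 10/(1 + K_p) = 10/8.5 = 20/17.

20/17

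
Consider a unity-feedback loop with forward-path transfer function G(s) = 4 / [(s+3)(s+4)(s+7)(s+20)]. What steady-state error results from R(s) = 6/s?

2520/421

No free integrators in G(s): this is a type 0 system.
K_p = lim_{s→0} G(s) = 4 / (3·4·7·20) = 1/420.
e_ss = 6/(1 + K_p) = 6/(421/420) = 2520/421.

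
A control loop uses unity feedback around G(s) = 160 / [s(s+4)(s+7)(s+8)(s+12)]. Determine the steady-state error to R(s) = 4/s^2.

67.2

System type = 1 (one pole at s=0).
K_v = lim_{s→0} s·G(s) = 160 / (4·7·8·12) = 5/84.
e_ss = 4/K_v = 4/(5/84) = 67.2.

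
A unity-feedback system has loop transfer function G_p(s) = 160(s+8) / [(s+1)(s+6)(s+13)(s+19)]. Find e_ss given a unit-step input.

741/1381

The open loop has no poles at the origin → type 0 system.
K_p = lim_{s→0} G_p(s) = 160·8 / (1·6·13·19) = 640/741.
e_ss = 1/(1 + K_p) = 1/(1381/741) = 741/1381.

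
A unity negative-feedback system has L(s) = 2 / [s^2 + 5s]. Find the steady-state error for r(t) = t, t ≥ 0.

The denominator has no term below 5s — 1 pole at s=0, type 1.
K_v = lim_{s→0} s·L(s) = 2 / 5 = 0.4.
e_ss = 1/K_v = 1/0.4 = 2.5.

2.5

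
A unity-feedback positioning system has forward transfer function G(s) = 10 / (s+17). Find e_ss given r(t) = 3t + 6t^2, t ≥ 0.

infinity

No free integrators in G(s): this is a type 0 system. Taking each input component in turn:
  • 3t: a type-0 system cannot track it, e_ss → ∞.
  • 6t^2: a type-0 system cannot track it, e_ss → ∞.
The unbounded component dominates.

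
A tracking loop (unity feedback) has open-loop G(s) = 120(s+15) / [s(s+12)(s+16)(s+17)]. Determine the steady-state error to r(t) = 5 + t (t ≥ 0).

136/75

G(s) has one factor of s in the denominator, so the system is type 1. Treating each term separately:
  • 5: tracked with zero error.
  • t: e_ss = 1/K_v with K_v=75/136 → 136/75.
Total e_ss = 136/75.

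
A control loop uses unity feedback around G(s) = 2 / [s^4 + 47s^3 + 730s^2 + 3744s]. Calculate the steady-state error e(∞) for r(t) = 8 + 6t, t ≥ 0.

Factoring s from the denominator leaves a polynomial with constant term 3744, so the system is type 1. Treating each term separately:
  • 8: tracked with zero error.
  • 6t: e_ss = 6/K_v with K_v=1/1872 → 11232.
Total e_ss = 11232.

11232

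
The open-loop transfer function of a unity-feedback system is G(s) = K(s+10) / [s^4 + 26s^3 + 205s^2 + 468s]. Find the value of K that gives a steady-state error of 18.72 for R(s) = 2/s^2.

5

Factoring s from the denominator leaves a polynomial with constant term 468, so the system is type 1.
K_v = lim_{s→0} s·G(s) = K·10 / 468 = (5/234)·K.
e_ss = 2/K_v = 18.72 ⇒ K_v = 25/234 ⇒ K = (25/234)/(5/234) = 5.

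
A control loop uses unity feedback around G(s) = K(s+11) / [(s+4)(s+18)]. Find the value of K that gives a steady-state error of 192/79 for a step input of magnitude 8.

15

The open loop has no poles at the origin → type 0 system.
K_p = lim_{s→0} G(s) = K·11 / (4·18) = (11/72)·K.
e_ss = 8/(1 + K_p) = 192/79 ⇒ 1 + (11/72)·K = 79/24 ⇒ K = 15.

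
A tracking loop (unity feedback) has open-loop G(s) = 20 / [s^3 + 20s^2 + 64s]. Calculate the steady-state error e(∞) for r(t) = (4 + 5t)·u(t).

Factoring s from the denominator leaves a polynomial with constant term 64, so the system is type 1. By superposition:
  • 4: tracked with zero error.
  • 5t: e_ss = 5/K_v with K_v=0.3125 → 16.
Total e_ss = 16.

16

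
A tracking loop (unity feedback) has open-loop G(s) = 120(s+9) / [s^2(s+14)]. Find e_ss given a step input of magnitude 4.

Two free integrators in G(s): this is a type 2 system.
K_p = ∞ for a type-2 system; e_ss to a step is zero.

0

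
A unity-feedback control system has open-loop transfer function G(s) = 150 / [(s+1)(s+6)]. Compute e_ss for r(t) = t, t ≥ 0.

The open loop has no poles at the origin → type 0 system.
For a type-0 system K_v = 0, so e_ss to a ramp input is unbounded.

infinity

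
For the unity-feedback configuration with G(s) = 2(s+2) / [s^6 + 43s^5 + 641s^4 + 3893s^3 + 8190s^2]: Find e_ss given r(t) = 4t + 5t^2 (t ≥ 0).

20475

Factoring s^2 from the denominator leaves a polynomial with constant term 8190, so the system is type 2. Taking each input component in turn:
  • 4t: tracked with zero error.
  • 5t^2: e_ss = 10/K_a with K_a=2/4095 → 20475.
Total e_ss = 20475.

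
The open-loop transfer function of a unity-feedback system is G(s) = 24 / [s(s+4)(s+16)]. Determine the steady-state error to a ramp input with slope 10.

G(s) has one factor of s in the denominator, so the system is type 1.
K_v = lim_{s→0} s·G(s) = 24 / (4·16) = 0.375.
e_ss = 10/K_v = 10/0.375 = 80/3.

80/3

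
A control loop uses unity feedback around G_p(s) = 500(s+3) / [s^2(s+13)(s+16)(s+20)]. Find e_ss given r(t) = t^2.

416/75

Two free integrators in G_p(s): this is a type 2 system.
K_a = lim_{s→0} s^2·G_p(s) = 500·3 / (13·16·20) = 75/208.
r(t) = t^2 gives R(s) = 2/s^3.
e_ss = 2/K_a = 2/(75/208) = 416/75.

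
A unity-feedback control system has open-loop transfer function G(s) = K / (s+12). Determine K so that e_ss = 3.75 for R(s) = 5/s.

4

G(s) has no factors of s in the denominator, so the system is type 0.
K_p = lim_{s→0} G(s) = K / (12) = (1/12)·K.
e_ss = 5/(1 + K_p) = 3.75 ⇒ 1 + (1/12)·K = 4/3 ⇒ K = 4.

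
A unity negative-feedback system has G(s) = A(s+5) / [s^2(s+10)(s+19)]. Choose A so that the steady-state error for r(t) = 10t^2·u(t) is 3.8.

200

System type = 2 (two poles at s=0).
K_a = lim_{s→0} s^2·G(s) = A·5 / (10·19) = (1/38)·A.
e_ss = 20/K_a = 3.8 ⇒ K_a = 100/19 ⇒ A = (100/19)/(1/38) = 200.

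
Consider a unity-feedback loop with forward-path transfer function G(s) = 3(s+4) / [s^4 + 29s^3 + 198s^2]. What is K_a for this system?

2/33

Factoring s^2 from the denominator leaves a polynomial with constant term 198, so the system is type 2.
K_a = lim_{s→0} s^2·G(s) = 3·4 / 198 = 2/33.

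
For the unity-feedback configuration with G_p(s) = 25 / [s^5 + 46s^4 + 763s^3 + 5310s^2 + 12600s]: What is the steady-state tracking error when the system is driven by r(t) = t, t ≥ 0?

504

Factoring s from the denominator leaves a polynomial with constant term 12600, so the system is type 1.
K_v = lim_{s→0} s·G_p(s) = 25 / 12600 = 1/504.
e_ss = 1/K_v = 1/(1/504) = 504.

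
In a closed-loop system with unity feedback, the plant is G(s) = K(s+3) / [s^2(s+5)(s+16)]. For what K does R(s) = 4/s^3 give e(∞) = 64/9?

15

Two free integrators in G(s): this is a type 2 system.
K_a = lim_{s→0} s^2·G(s) = K·3 / (5·16) = 0.0375·K.
e_ss = 4/K_a = 64/9 ⇒ K_a = 0.5625 ⇒ K = 0.5625/0.0375 = 15.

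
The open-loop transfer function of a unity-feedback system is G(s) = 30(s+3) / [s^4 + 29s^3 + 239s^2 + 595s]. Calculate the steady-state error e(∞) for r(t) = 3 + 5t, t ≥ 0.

595/18

The denominator has no term below 595s — 1 pole at s=0, type 1. Treating each term separately:
  • 3: tracked with zero error.
  • 5t: e_ss = 5/K_v with K_v=18/119 → 595/18.
Total e_ss = 595/18.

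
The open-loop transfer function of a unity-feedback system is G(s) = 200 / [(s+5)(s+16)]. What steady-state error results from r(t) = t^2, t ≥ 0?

infinity

The open loop has no poles at the origin → type 0 system.
K_a = lim_{s→0} s^2·G(s) = 0; the steady-state error to this parabolic input grows without bound.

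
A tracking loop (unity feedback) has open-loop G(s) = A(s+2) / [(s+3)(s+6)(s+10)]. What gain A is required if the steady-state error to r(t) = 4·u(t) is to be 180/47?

The open loop has no poles at the origin → type 0 system.
K_p = lim_{s→0} G(s) = A·2 / (3·6·10) = (1/90)·A.
e_ss = 4/(1 + K_p) = 180/47 ⇒ 1 + (1/90)·A = 47/45 ⇒ A = 4.

4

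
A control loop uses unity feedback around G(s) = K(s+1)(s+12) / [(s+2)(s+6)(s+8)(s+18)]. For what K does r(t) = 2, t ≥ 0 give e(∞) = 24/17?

G(s) has no factors of s in the denominator, so the system is type 0.
K_p = lim_{s→0} G(s) = K·1·12 / (2·6·8·18) = (1/144)·K.
e_ss = 2/(1 + K_p) = 24/17 ⇒ 1 + (1/144)·K = 17/12 ⇒ K = 60.

60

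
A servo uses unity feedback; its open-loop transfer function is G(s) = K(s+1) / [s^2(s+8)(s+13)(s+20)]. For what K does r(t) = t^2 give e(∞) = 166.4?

Two free integrators in G(s): this is a type 2 system.
K_a = lim_{s→0} s^2·G(s) = K·1 / (8·13·20) = (1/2080)·K.
e_ss = 2/K_a = 166.4 ⇒ K_a = 5/416 ⇒ K = (5/416)/(1/2080) = 25.

25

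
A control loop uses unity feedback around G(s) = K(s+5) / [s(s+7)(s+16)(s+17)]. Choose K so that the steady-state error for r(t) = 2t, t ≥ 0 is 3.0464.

250

G(s) has one factor of s in the denominator, so the system is type 1.
K_v = lim_{s→0} s·G(s) = K·5 / (7·16·17) = (5/1904)·K.
e_ss = 2/K_v = 3.0464 ⇒ K_v = 625/952 ⇒ K = (625/952)/(5/1904) = 250.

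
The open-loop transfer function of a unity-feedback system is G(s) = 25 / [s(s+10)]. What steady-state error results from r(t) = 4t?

1.6

The open loop has one pole at the origin → type 1 system.
K_v = lim_{s→0} s·G(s) = 25 / (10) = 2.5.
e_ss = 4/K_v = 4/2.5 = 1.6.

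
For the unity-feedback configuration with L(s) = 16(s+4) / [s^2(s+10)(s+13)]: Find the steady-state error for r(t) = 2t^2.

Two free integrators in L(s): this is a type 2 system.
K_a = lim_{s→0} s^2·L(s) = 16·4 / (10·13) = 32/65.
r(t) = 2t^2 gives R(s) = 4/s^3.
e_ss = 4/K_a = 4/(32/65) = 8.125.

8.125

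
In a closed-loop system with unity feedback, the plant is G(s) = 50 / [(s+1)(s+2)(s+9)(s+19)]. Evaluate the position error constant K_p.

G(s) has no factors of s in the denominator, so the system is type 0.
K_p = lim_{s→0} G(s) = 50 / (1·2·9·19) = 25/171.

25/171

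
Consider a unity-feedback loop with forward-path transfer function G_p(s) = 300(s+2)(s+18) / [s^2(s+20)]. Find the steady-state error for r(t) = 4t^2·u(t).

The open loop has two poles at the origin → type 2 system.
K_a = lim_{s→0} s^2·G_p(s) = 300·2·18 / (20) = 540.
r(t) = 4t^2 gives R(s) = 8/s^3.
e_ss = 8/K_a = 8/540 = 2/135.

2/135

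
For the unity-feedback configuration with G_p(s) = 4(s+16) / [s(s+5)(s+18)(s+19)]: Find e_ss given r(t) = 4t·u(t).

106.875

G_p(s) has one factor of s in the denominator, so the system is type 1.
K_v = lim_{s→0} s·G_p(s) = 4·16 / (5·18·19) = 32/855.
e_ss = 4/K_v = 4/(32/855) = 106.875.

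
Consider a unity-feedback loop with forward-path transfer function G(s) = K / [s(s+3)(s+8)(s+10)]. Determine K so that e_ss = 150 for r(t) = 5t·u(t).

8

The open loop has one pole at the origin → type 1 system.
K_v = lim_{s→0} s·G(s) = K / (3·8·10) = (1/240)·K.
e_ss = 5/K_v = 150 ⇒ K_v = 1/30 ⇒ K = (1/30)/(1/240) = 8.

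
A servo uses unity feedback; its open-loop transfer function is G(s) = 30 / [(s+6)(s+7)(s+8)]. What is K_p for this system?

System type = 0 (no poles at s=0).
K_p = lim_{s→0} G(s) = 30 / (6·7·8) = 5/56.

5/56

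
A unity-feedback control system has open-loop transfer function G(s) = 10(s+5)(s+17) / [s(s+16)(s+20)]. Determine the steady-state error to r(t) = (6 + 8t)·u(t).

G(s) has one factor of s in the denominator, so the system is type 1. Treating each term separately:
  • 6: tracked with zero error.
  • 8t: e_ss = 8/K_v with K_v=85/32 → 256/85.
Total e_ss = 256/85.

256/85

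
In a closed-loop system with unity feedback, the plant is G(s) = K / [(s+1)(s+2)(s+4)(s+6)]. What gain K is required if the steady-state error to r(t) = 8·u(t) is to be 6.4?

12

System type = 0 (no poles at s=0).
K_p = lim_{s→0} G(s) = K / (1·2·4·6) = (1/48)·K.
e_ss = 8/(1 + K_p) = 6.4 ⇒ 1 + (1/48)·K = 1.25 ⇒ K = 12.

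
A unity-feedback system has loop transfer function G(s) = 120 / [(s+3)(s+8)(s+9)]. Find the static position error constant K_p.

No free integrators in G(s): this is a type 0 system.
K_p = lim_{s→0} G(s) = 120 / (3·8·9) = 5/9.

5/9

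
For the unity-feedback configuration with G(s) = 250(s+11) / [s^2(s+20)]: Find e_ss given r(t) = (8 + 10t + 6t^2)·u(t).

24/275

System type = 2 (two poles at s=0). Taking each input component in turn:
  • 8: tracked with zero error.
  • 10t: tracked with zero error.
  • 6t^2: e_ss = 12/K_a with K_a=137.5 → 24/275.
Total e_ss = 24/275.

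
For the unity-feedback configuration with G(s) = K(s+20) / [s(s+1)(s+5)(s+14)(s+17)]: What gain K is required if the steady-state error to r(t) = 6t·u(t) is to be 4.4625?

One free integrator in G(s): this is a type 1 system.
K_v = lim_{s→0} s·G(s) = K·20 / (1·5·14·17) = (2/119)·K.
e_ss = 6/K_v = 4.4625 ⇒ K_v = 160/119 ⇒ K = (160/119)/(2/119) = 80.

80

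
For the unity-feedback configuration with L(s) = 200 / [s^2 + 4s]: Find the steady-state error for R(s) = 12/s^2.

Lowest-order denominator term is 4s, so the open loop has 1 pole at the origin → type 1 system.
K_v = lim_{s→0} s·L(s) = 200 / 4 = 50.
e_ss = 12/K_v = 12/50 = 0.24.

0.24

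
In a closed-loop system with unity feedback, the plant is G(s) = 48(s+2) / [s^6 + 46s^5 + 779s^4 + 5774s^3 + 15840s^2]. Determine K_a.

1/165

The denominator has no term below 15840s^2 — 2 poles at s=0, type 2.
K_a = lim_{s→0} s^2·G(s) = 48·2 / 15840 = 1/165.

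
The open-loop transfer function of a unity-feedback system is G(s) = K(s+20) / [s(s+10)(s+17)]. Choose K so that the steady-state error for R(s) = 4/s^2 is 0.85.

40

G(s) has one factor of s in the denominator, so the system is type 1.
K_v = lim_{s→0} s·G(s) = K·20 / (10·17) = (2/17)·K.
e_ss = 4/K_v = 0.85 ⇒ K_v = 80/17 ⇒ K = (80/17)/(2/17) = 40.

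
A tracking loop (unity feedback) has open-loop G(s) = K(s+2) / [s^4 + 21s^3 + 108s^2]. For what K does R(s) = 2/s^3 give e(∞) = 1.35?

80

Lowest-order denominator term is 108s^2, so the open loop has 2 poles at the origin → type 2 system.
K_a = lim_{s→0} s^2·G(s) = K·2 / 108 = (1/54)·K.
e_ss = 2/K_a = 1.35 ⇒ K_a = 40/27 ⇒ K = (40/27)/(1/54) = 80.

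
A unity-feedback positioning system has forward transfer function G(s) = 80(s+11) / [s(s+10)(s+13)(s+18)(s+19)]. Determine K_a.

One free integrator in G(s): this is a type 1 system.
K_a = lim_{s→0} s^2·G(s) = 0 (the extra factor of s kills the finite limit).

0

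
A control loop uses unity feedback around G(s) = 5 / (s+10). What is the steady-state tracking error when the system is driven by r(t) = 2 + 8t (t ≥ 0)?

The open loop has no poles at the origin → type 0 system. By superposition:
  • 2: e_ss = 2/(1+K_p) with K_p=0.5 → 4/3.
  • 8t: a type-0 system cannot track it, e_ss → ∞.
The unbounded component dominates.

infinity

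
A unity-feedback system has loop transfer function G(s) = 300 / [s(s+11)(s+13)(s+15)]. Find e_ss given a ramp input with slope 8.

57.2

System type = 1 (one pole at s=0).
K_v = lim_{s→0} s·G(s) = 300 / (11·13·15) = 20/143.
e_ss = 8/K_v = 8/(20/143) = 57.2.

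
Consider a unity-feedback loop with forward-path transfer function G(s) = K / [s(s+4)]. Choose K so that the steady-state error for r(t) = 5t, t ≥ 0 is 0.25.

80

The open loop has one pole at the origin → type 1 system.
K_v = lim_{s→0} s·G(s) = K / (4) = 0.25·K.
e_ss = 5/K_v = 0.25 ⇒ K_v = 20 ⇒ K = 20/0.25 = 80.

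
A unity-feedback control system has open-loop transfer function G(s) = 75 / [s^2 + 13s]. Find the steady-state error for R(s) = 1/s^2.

13/75

The denominator has no term below 13s — 1 pole at s=0, type 1.
K_v = lim_{s→0} s·G(s) = 75 / 13 = 75/13.
e_ss = 1/K_v = 1/(75/13) = 13/75.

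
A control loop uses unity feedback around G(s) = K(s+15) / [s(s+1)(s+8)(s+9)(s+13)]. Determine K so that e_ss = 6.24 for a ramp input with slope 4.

System type = 1 (one pole at s=0).
K_v = lim_{s→0} s·G(s) = K·15 / (1·8·9·13) = (5/312)·K.
e_ss = 4/K_v = 6.24 ⇒ K_v = 25/39 ⇒ K = (25/39)/(5/312) = 40.

40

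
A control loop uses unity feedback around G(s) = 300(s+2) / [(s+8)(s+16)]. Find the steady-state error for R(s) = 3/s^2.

System type = 0 (no poles at s=0).
K_v = lim_{s→0} s·G(s) = 0; the steady-state error to this ramp input grows without bound.

infinity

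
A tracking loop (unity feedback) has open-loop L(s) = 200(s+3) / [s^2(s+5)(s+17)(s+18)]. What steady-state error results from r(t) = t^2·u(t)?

The open loop has two poles at the origin → type 2 system.
K_a = lim_{s→0} s^2·L(s) = 200·3 / (5·17·18) = 20/51.
r(t) = t^2 gives R(s) = 2/s^3.
e_ss = 2/K_a = 2/(20/51) = 5.1.

5.1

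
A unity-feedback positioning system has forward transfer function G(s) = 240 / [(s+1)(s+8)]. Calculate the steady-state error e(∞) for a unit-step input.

1/31

System type = 0 (no poles at s=0).
K_p = lim_{s→0} G(s) = 240 / (1·8) = 30.
e_ss = 1/(1 + K_p) = 1/31.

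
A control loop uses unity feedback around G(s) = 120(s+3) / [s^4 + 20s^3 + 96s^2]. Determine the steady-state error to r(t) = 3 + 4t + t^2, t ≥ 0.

8/15

The denominator has no term below 96s^2 — 2 poles at s=0, type 2. By superposition:
  • 3: tracked with zero error.
  • 4t: tracked with zero error.
  • t^2: e_ss = 2/K_a with K_a=3.75 → 8/15.
Total e_ss = 8/15.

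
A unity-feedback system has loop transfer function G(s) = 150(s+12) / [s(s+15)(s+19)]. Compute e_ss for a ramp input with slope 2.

19/60

One free integrator in G(s): this is a type 1 system.
K_v = lim_{s→0} s·G(s) = 150·12 / (15·19) = 120/19.
e_ss = 2/K_v = 2/(120/19) = 19/60.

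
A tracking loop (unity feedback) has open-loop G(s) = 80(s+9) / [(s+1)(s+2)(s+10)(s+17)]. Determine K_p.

36/17

The open loop has no poles at the origin → type 0 system.
K_p = lim_{s→0} G(s) = 80·9 / (1·2·10·17) = 36/17.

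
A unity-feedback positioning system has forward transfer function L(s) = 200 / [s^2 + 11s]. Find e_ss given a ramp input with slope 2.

Factoring s from the denominator leaves a polynomial with constant term 11, so the system is type 1.
K_v = lim_{s→0} s·L(s) = 200 / 11 = 200/11.
e_ss = 2/K_v = 2/(200/11) = 0.11.

0.11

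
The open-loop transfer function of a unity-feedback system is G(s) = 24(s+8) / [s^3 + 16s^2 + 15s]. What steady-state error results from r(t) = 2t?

The denominator has no term below 15s — 1 pole at s=0, type 1.
K_v = lim_{s→0} s·G(s) = 24·8 / 15 = 12.8.
e_ss = 2/K_v = 2/12.8 = 5/32.

5/32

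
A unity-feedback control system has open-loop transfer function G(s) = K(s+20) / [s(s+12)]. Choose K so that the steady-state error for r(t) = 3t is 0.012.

System type = 1 (one pole at s=0).
K_v = lim_{s→0} s·G(s) = K·20 / (12) = (5/3)·K.
e_ss = 3/K_v = 0.012 ⇒ K_v = 250 ⇒ K = 250/(5/3) = 150.

150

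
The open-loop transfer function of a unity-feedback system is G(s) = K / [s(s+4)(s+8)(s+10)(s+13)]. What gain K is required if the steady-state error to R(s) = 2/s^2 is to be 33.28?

250

System type = 1 (one pole at s=0).
K_v = lim_{s→0} s·G(s) = K / (4·8·10·13) = (1/4160)·K.
e_ss = 2/K_v = 33.28 ⇒ K_v = 25/416 ⇒ K = (25/416)/(1/4160) = 250.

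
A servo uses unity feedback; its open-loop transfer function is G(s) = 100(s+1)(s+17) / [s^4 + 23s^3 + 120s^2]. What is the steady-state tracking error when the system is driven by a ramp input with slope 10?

0

The denominator has no term below 120s^2 — 2 poles at s=0, type 2.
A type-2 system has K_v = ∞, so it tracks a ramp input with zero steady-state error.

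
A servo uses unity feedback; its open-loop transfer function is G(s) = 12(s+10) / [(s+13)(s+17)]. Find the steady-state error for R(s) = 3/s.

663/341

No free integrators in G(s): this is a type 0 system.
K_p = lim_{s→0} G(s) = 12·10 / (13·17) = 120/221.
e_ss = 3/(1 + K_p) = 3/(341/221) = 663/341.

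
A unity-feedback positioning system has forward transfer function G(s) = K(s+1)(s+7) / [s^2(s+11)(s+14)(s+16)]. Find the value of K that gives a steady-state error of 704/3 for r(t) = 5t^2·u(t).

System type = 2 (two poles at s=0).
K_a = lim_{s→0} s^2·G(s) = K·1·7 / (11·14·16) = (1/352)·K.
e_ss = 10/K_a = 704/3 ⇒ K_a = 15/352 ⇒ K = (15/352)/(1/352) = 15.

15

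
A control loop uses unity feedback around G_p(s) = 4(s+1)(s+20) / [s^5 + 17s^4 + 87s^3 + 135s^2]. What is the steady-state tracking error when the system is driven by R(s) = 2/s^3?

3.375

Factoring s^2 from the denominator leaves a polynomial with constant term 135, so the system is type 2.
K_a = lim_{s→0} s^2·G_p(s) = 4·1·20 / 135 = 16/27.
r(t) = t^2 gives R(s) = 2/s^3.
e_ss = 2/K_a = 2/(16/27) = 3.375.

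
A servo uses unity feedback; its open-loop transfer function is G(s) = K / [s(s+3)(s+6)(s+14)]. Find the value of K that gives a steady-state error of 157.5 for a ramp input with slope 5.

System type = 1 (one pole at s=0).
K_v = lim_{s→0} s·G(s) = K / (3·6·14) = (1/252)·K.
e_ss = 5/K_v = 157.5 ⇒ K_v = 2/63 ⇒ K = (2/63)/(1/252) = 8.

8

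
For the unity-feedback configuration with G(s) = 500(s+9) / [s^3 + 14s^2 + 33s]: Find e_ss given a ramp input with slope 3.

0.022

The denominator has no term below 33s — 1 pole at s=0, type 1.
K_v = lim_{s→0} s·G(s) = 500·9 / 33 = 1500/11.
e_ss = 3/K_v = 3/(1500/11) = 0.022.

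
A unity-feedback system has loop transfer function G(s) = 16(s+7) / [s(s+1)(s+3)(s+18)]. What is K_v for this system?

56/27

One free integrator in G(s): this is a type 1 system.
K_v = lim_{s→0} s·G(s) = 16·7 / (1·3·18) = 56/27.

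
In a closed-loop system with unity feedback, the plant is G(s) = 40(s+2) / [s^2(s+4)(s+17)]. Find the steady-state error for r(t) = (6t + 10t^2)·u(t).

17

System type = 2 (two poles at s=0). Taking each input component in turn:
  • 6t: tracked with zero error.
  • 10t^2: e_ss = 20/K_a with K_a=20/17 → 17.
Total e_ss = 17.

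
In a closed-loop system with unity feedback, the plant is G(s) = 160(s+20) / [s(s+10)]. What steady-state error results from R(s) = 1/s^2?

1/320

System type = 1 (one pole at s=0).
K_v = lim_{s→0} s·G(s) = 160·20 / (10) = 320.
e_ss = 1/K_v = 1/320.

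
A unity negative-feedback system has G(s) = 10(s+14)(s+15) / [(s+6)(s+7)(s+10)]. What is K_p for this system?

G(s) has no factors of s in the denominator, so the system is type 0.
K_p = lim_{s→0} G(s) = 10·14·15 / (6·7·10) = 5.

5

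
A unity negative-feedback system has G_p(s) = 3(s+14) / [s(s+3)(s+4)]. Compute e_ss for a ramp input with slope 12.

24/7

System type = 1 (one pole at s=0).
K_v = lim_{s→0} s·G_p(s) = 3·14 / (3·4) = 3.5.
e_ss = 12/K_v = 12/3.5 = 24/7.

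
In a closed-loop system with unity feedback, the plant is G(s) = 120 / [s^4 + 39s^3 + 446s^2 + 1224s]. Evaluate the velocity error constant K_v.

Lowest-order denominator term is 1224s, so the open loop has 1 pole at the origin → type 1 system.
K_v = lim_{s→0} s·G(s) = 120 / 1224 = 5/51.

5/51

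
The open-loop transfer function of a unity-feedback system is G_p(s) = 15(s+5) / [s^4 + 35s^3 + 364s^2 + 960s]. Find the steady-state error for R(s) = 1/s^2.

Factoring s from the denominator leaves a polynomial with constant term 960, so the system is type 1.
K_v = lim_{s→0} s·G_p(s) = 15·5 / 960 = 5/64.
e_ss = 1/K_v = 1/(5/64) = 12.8.

12.8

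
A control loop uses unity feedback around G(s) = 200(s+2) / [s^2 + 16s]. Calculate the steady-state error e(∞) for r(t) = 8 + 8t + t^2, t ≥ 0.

infinity

Lowest-order denominator term is 16s, so the open loop has 1 pole at the origin → type 1 system. Treating each term separately:
  • 8: tracked with zero error.
  • 8t: e_ss = 8/K_v with K_v=25 → 0.32.
  • t^2: a type-1 system cannot track it, e_ss → ∞.
The unbounded component dominates.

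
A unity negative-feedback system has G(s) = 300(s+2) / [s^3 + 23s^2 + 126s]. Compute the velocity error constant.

The denominator has no term below 126s — 1 pole at s=0, type 1.
K_v = lim_{s→0} s·G(s) = 300·2 / 126 = 100/21.

100/21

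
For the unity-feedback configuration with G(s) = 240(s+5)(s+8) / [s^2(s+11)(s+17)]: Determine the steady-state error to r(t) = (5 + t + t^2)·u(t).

187/4800

The open loop has two poles at the origin → type 2 system. By superposition:
  • 5: tracked with zero error.
  • t: tracked with zero error.
  • t^2: e_ss = 2/K_a with K_a=9600/187 → 187/4800.
Total e_ss = 187/4800.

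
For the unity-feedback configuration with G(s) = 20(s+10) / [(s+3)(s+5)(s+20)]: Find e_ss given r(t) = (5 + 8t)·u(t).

The open loop has no poles at the origin → type 0 system. Treating each term separately:
  • 5: e_ss = 5/(1+K_p) with K_p=2/3 → 3.
  • 8t: a type-0 system cannot track it, e_ss → ∞.
The unbounded component dominates.

infinity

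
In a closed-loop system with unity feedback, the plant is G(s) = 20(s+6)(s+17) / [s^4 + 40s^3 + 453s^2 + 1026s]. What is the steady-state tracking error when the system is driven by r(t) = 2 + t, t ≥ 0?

171/340

The denominator has no term below 1026s — 1 pole at s=0, type 1. Taking each input component in turn:
  • 2: tracked with zero error.
  • t: e_ss = 1/K_v with K_v=340/171 → 171/340.
Total e_ss = 171/340.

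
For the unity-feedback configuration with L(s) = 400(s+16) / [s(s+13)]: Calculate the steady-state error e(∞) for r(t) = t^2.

One free integrator in L(s): this is a type 1 system.
For a type-1 system K_a = 0, so e_ss to a parabolic input is unbounded.

infinity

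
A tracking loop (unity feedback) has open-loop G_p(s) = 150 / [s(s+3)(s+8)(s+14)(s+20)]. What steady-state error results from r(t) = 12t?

537.6

System type = 1 (one pole at s=0).
K_v = lim_{s→0} s·G_p(s) = 150 / (3·8·14·20) = 5/224.
e_ss = 12/K_v = 12/(5/224) = 537.6.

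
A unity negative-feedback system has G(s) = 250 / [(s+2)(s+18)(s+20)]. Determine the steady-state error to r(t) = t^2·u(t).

G(s) has no factors of s in the denominator, so the system is type 0.
K_a = lim_{s→0} s^2·G(s) = 0; the steady-state error to this parabolic input grows without bound.

infinity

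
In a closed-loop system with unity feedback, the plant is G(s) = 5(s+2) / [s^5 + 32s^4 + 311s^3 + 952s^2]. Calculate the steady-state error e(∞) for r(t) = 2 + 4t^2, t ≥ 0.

The denominator has no term below 952s^2 — 2 poles at s=0, type 2. Treating each term separately:
  • 2: tracked with zero error.
  • 4t^2: e_ss = 8/K_a with K_a=5/476 → 761.6.
Total e_ss = 761.6.

761.6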